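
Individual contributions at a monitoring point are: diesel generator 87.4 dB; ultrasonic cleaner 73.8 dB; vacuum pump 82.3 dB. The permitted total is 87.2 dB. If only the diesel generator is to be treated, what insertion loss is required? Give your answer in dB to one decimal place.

2.2 dB

The untreated sources together contribute 10^(73.8/10) + 10^(82.3/10) = 1.938e+08, i.e. 82.87 dB.
The limit corresponds to 10^(87.2/10) = 5.248e+08; subtracting the fixed part leaves 3.310e+08 for the diesel generator, i.e. 85.20 dB.
Required insertion loss = 87.4 − 85.20 = 2.20 dB.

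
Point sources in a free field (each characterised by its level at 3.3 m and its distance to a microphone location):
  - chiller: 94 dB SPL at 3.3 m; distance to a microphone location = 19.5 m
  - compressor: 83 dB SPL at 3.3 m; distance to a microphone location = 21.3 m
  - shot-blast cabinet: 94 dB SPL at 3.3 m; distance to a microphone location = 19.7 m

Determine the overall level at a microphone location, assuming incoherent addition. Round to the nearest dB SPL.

Propagate each source to the receiver with L = L_ref − 20·log₁₀(r/r_ref), then add intensities.
chiller: 94 − 20·log₁₀(19.5/3.3) = 94 − 15.43 = 78.57 dB SPL.
compressor: 83 − 20·log₁₀(21.3/3.3) = 83 − 16.20 = 66.80 dB SPL.
shot-blast cabinet: 94 − 20·log₁₀(19.7/3.3) = 94 − 15.52 = 78.48 dB SPL.
Σ 10^(L/10) = 1.472e+08 → L_total = 10·log₁₀(1.472e+08) = 81.68 dB SPL.

82 dB SPL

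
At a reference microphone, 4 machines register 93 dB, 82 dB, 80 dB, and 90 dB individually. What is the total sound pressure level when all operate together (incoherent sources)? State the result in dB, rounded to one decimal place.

95.1 dB

For uncorrelated sources the intensities add, so convert each level to linear form, sum, and take 10·log₁₀ of the total.
Σ 10^(L/10) = 10^(93/10) + 10^(82/10) + 10^(80/10) + 10^(90/10) = 3.254e+09.
L_total = 10·log₁₀(3.254e+09) = 95.12 dB.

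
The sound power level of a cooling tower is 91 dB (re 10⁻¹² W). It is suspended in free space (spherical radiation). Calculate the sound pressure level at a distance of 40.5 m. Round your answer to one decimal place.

Free-field spherical radiation: L_p = L_w − 10·log₁₀(4π·r²), r = 40.5 m.
4π·r² = 2.061e+04 m², 10·log₁₀ of that is 43.141 dB.
L_p = 91 − 43.141 = 47.86 dB.

47.9 dB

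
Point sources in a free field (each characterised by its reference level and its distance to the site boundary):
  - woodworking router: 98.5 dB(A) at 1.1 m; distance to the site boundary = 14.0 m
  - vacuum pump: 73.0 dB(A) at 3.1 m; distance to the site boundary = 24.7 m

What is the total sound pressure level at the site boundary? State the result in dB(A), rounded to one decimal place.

76.4 dB(A)

First find each source's level at the receiver (point-source: −20·log₁₀(r/r_ref)), then combine on an intensity basis.
woodworking router: 98.5 − 20·log₁₀(14.0/1.1) = 98.5 − 22.09 = 76.41 dB(A).
vacuum pump: 73.0 − 20·log₁₀(24.7/3.1) = 73.0 − 18.03 = 54.97 dB(A).
Σ 10^(L/10) = 4.402e+07 → L_total = 10·log₁₀(4.402e+07) = 76.44 dB(A).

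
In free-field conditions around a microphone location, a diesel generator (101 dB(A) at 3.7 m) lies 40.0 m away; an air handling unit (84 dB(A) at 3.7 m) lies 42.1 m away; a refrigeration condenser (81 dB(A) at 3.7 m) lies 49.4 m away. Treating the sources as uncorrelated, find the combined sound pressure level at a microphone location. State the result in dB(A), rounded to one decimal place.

First find each source's level at the receiver (point-source: −20·log₁₀(r/r_ref)), then combine on an intensity basis.
diesel generator: 101 − 20·log₁₀(40.0/3.7) = 101 − 20.68 = 80.32 dB(A).
air handling unit: 84 − 20·log₁₀(42.1/3.7) = 84 − 21.12 = 62.88 dB(A).
refrigeration condenser: 81 − 20·log₁₀(49.4/3.7) = 81 − 22.51 = 58.49 dB(A).
Σ 10^(L/10) = 1.104e+08 → L_total = 10·log₁₀(1.104e+08) = 80.43 dB(A).

80.4 dB(A)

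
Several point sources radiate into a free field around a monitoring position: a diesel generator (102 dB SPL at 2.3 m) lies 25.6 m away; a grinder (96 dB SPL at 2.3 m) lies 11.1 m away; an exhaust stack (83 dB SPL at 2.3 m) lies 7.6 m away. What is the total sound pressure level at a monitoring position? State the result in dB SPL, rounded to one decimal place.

Propagate each source to the receiver with L = L_ref − 20·log₁₀(r/r_ref), then add intensities.
diesel generator: 102 − 20·log₁₀(25.6/2.3) = 102 − 20.93 = 81.07 dB SPL.
grinder: 96 − 20·log₁₀(11.1/2.3) = 96 − 13.67 = 82.33 dB SPL.
exhaust stack: 83 − 20·log₁₀(7.6/2.3) = 83 − 10.38 = 72.62 dB SPL.
Σ 10^(L/10) = 3.171e+08 → L_total = 10·log₁₀(3.171e+08) = 85.01 dB SPL.

85.0 dB SPL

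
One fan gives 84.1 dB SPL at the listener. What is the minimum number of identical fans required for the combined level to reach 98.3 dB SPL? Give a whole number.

27

The shortfall is 98.3 − 84.1 = 14.2 dB, and N units add 10·log₁₀ N, so need 10·log₁₀ N ≥ 14.2.
N ≥ 10^(14.2/10) = 26.303, so N = 27.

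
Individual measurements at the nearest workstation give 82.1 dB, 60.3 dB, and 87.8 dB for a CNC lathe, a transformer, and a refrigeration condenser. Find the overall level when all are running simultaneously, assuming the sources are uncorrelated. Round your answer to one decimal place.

For uncorrelated sources the intensities add, so convert each level to linear form, sum, and take 10·log₁₀ of the total.
Σ 10^(L/10) = 10^(82.1/10) + 10^(60.3/10) + 10^(87.8/10) = 7.658e+08.
L_total = 10·log₁₀(7.658e+08) = 88.84 dB.

88.8 dB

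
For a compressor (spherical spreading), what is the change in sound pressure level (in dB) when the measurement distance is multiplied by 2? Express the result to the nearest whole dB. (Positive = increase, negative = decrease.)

With spherical spreading the level changes by −20·log₁₀(r₂/r₁).
ΔL = −20·log₁₀(2) = -6.02 dB.

-6 dB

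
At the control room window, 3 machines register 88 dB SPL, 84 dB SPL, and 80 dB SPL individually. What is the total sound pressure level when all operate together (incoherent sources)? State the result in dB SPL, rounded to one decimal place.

For uncorrelated sources the intensities add, so convert each level to linear form, sum, and take 10·log₁₀ of the total.
Σ 10^(L/10) = 10^(88/10) + 10^(84/10) + 10^(80/10) = 9.821e+08.
L_total = 10·log₁₀(9.821e+08) = 89.92 dB SPL.

89.9 dB SPL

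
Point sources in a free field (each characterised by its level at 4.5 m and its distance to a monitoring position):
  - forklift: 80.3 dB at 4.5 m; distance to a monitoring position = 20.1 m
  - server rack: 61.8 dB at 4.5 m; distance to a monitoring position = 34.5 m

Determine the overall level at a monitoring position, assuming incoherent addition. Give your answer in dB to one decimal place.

67.3 dB

Propagate each source to the receiver with L = L_ref − 20·log₁₀(r/r_ref), then add intensities.
forklift: 80.3 − 20·log₁₀(20.1/4.5) = 80.3 − 13.00 = 67.30 dB.
server rack: 61.8 − 20·log₁₀(34.5/4.5) = 61.8 − 17.69 = 44.11 dB.
Σ 10^(L/10) = 5.396e+06 → L_total = 10·log₁₀(5.396e+06) = 67.32 dB.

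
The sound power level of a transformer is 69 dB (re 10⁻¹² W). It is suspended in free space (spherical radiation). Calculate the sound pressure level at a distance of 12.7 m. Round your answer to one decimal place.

Free-field spherical radiation: L_p = L_w − 10·log₁₀(4π·r²), r = 12.7 m.
4π·r² = 2027 m², 10·log₁₀ of that is 33.068 dB.
L_p = 69 − 33.068 = 35.93 dB.

35.9 dB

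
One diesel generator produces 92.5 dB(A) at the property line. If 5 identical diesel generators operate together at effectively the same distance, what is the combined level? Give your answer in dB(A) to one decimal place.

99.5 dB(A)

N identical incoherent sources raise the level by 10·log₁₀ N.
L_total = 92.5 + 10·log₁₀(5) = 92.5 + 6.990 = 99.49 dB(A).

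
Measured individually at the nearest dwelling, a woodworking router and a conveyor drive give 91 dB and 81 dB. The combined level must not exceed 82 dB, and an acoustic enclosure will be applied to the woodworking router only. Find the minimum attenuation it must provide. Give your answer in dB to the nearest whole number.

16 dB

Everything except the woodworking router sums to 10^(81/10) = 1.259e+08 in linear terms, 81.00 dB.
The limit corresponds to 10^(82/10) = 1.585e+08; subtracting the fixed part leaves 3.260e+07 for the woodworking router, i.e. 75.13 dB.
Required insertion loss = 91 − 75.13 = 15.87 dB.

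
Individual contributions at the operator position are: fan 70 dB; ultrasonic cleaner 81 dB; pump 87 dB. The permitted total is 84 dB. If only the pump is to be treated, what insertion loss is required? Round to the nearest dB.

The untreated sources together contribute 10^(70/10) + 10^(81/10) = 1.359e+08, i.e. 81.33 dB.
To meet 84 dB overall, the treated pump may contribute at most 10^(84/10) − 1.359e+08 = 1.153e+08, i.e. 80.62 dB.
So the pump must be reduced from 87 to 80.62 dB: IL = 6.38 dB.

6 dB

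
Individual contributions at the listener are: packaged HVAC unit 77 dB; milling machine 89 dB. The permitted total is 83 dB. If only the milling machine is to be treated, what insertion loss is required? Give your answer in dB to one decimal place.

Everything except the milling machine sums to 10^(77/10) = 5.012e+07 in linear terms, 77.00 dB.
The limit corresponds to 10^(83/10) = 1.995e+08; subtracting the fixed part leaves 1.494e+08 for the milling machine, i.e. 81.74 dB.
So the milling machine must be reduced from 89 to 81.74 dB: IL = 7.26 dB.

7.3 dB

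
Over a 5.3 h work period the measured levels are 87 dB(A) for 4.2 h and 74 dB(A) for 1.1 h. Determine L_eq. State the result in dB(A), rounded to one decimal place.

The energy average is taken in the linear domain: L_eq = 10·log₁₀[(Σ tᵢ·10^(Lᵢ/10))/T], T = 5.3 h.
Σ tᵢ·10^(Lᵢ/10) = 4.2·10^(87/10) + 1.1·10^(74/10) = 2.133e+09.
L_eq = 10·log₁₀(2.133e+09/5.3) = 86.05 dB(A).

86.0 dB(A)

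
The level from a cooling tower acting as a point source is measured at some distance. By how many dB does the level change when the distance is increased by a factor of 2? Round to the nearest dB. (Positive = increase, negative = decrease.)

A point source loses 6 dB per doubling of distance; generally ΔL = −20·log₁₀(r₂/r₁).
ΔL = −20·log₁₀(2) = -6.02 dB.

-6 dB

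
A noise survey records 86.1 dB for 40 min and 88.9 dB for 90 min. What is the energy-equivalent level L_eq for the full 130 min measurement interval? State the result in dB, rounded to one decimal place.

The energy average is taken in the linear domain: L_eq = 10·log₁₀[(Σ tᵢ·10^(Lᵢ/10))/T], T = 130 min.
Σ tᵢ·10^(Lᵢ/10) = 40·10^(86.1/10) + 90·10^(88.9/10) = 8.616e+10.
L_eq = 10·log₁₀(8.616e+10/130) = 88.21 dB.

88.2 dB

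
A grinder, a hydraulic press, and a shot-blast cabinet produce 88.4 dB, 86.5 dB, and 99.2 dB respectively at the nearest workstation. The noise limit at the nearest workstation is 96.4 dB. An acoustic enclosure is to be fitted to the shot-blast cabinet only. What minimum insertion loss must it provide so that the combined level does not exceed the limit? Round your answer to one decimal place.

Fixed contribution from the other sources: Σ 10^(L/10) = 10^(88.4/10) + 10^(86.5/10) = 1.139e+09 (90.56 dB).
To meet 96.4 dB overall, the treated shot-blast cabinet may contribute at most 10^(96.4/10) − 1.139e+09 = 3.227e+09, i.e. 95.09 dB.
Required insertion loss = 99.2 − 95.09 = 4.11 dB.

4.1 dB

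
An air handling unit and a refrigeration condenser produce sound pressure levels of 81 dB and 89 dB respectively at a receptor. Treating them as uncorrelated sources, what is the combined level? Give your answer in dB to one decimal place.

For uncorrelated sources the intensities add, so convert each level to linear form, sum, and take 10·log₁₀ of the total.
Σ 10^(L/10) = 10^(81/10) + 10^(89/10) = 9.202e+08.
L_total = 10·log₁₀(9.202e+08) = 89.64 dB.

89.6 dB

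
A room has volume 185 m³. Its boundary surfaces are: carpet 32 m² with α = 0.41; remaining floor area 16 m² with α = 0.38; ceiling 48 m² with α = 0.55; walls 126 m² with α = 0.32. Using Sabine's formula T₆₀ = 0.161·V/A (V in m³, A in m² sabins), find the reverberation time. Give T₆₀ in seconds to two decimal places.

0.35 s

Summing Sᵢαᵢ: 32·0.41 + 16·0.38 + 48·0.55 + 126·0.32 = 85.92 m².
T₆₀ = 0.161·V/A = 0.161·185/85.92 = 0.347 s.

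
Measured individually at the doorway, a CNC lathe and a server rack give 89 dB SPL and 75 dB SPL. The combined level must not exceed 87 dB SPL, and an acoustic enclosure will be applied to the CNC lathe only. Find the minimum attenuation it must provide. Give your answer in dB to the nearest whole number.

The untreated sources together contribute 10^(75/10) = 3.162e+07, i.e. 75.00 dB SPL.
The limit corresponds to 10^(87/10) = 5.012e+08; subtracting the fixed part leaves 4.696e+08 for the CNC lathe, i.e. 86.72 dB SPL.
So the CNC lathe must be reduced from 89 to 86.72 dB SPL: IL = 2.28 dB.

2 dB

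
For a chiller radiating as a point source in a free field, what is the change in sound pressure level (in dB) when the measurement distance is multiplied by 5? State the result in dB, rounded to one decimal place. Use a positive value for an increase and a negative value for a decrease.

With spherical spreading the level changes by −20·log₁₀(r₂/r₁).
ΔL = −20·log₁₀(5) = -13.98 dB.

-14.0 dB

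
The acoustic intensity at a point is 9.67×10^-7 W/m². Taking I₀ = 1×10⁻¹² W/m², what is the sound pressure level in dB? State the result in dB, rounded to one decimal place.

59.9 dB

I/I₀ = 9.67×10^-7/10⁻¹² = 9.67×10^5, and L = 10·log₁₀(I/I₀).
L = 10·(0.9854 + 5) = 59.85 dB.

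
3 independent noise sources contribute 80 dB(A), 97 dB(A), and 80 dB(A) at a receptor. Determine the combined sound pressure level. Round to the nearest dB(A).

97 dB(A)

For uncorrelated sources the intensities add, so convert each level to linear form, sum, and take 10·log₁₀ of the total.
Σ 10^(L/10) = 10^(80/10) + 10^(97/10) + 10^(80/10) = 5.212e+09.
L_total = 10·log₁₀(5.212e+09) = 97.17 dB(A).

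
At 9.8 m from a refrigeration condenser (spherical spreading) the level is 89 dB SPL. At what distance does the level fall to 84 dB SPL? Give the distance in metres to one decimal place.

The 5.0 dB drop corresponds to a distance ratio of 10^(5.0/20) for a point source.
r₂ = 9.8·10^((89−84)/20) = 9.8·10^(5.0/20) = 17.43 m.

17.4 m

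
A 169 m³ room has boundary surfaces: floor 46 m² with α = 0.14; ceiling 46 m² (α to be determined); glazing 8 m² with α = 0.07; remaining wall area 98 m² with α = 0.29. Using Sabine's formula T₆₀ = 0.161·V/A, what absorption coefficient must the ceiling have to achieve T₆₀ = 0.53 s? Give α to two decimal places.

0.35

Required total absorption A = 0.161·169/0.53 = 51.34 m².
Absorption from the other surfaces = 46·0.14 + 8·0.07 + 98·0.29 = 35.42 m², so the ceiling must supply 15.92 m² over 46 m².
α = 15.92/46 = 0.346.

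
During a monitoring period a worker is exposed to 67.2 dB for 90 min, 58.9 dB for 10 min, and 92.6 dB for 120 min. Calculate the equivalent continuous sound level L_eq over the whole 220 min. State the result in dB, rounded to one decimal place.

Weight each interval's intensity by its duration and average over T = 220 min:
Σ tᵢ·10^(Lᵢ/10) = 90·10^(67.2/10) + 10·10^(58.9/10) + 120·10^(92.6/10) = 2.188e+11.
L_eq = 10·log₁₀(2.188e+11/220) = 89.98 dB.

90.0 dB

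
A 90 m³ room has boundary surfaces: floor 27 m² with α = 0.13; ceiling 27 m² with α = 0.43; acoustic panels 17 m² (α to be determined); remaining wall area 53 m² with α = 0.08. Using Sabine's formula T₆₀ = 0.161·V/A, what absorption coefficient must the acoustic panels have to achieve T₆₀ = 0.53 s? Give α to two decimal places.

Required total absorption A = 0.161·90/0.53 = 27.34 m².
Absorption from the other surfaces = 27·0.13 + 27·0.43 + 53·0.08 = 19.36 m², so the acoustic panels must supply 7.98 m² over 17 m².
α = 7.98/17 = 0.469.

0.47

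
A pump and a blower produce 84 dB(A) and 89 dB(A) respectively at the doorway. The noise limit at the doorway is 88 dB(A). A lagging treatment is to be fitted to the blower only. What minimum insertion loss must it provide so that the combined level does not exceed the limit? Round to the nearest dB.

Everything except the blower sums to 10^(84/10) = 2.512e+08 in linear terms, 84.00 dB(A).
To meet 88 dB(A) overall, the treated blower may contribute at most 10^(88/10) − 2.512e+08 = 3.798e+08, i.e. 85.80 dB(A).
So the blower must be reduced from 89 to 85.80 dB(A): IL = 3.20 dB.

3 dB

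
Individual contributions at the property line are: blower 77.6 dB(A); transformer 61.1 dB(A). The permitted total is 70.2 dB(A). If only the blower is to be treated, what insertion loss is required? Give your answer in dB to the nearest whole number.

Everything except the blower sums to 10^(61.1/10) = 1.288e+06 in linear terms, 61.10 dB(A).
To meet 70.2 dB(A) overall, the treated blower may contribute at most 10^(70.2/10) − 1.288e+06 = 9.183e+06, i.e. 69.63 dB(A).
Required insertion loss = 77.6 − 69.63 = 7.97 dB.

8 dB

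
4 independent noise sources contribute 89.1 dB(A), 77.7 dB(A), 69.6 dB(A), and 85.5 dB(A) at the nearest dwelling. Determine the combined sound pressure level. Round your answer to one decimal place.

90.9 dB(A)

Incoherent sources combine by intensity addition: L_total = 10·log₁₀(Σ 10^(L_i/10)).
Σ 10^(L/10) = 10^(89.1/10) + 10^(77.7/10) + 10^(69.6/10) + 10^(85.5/10) = 1.236e+09.
L_total = 10·log₁₀(1.236e+09) = 90.92 dB(A).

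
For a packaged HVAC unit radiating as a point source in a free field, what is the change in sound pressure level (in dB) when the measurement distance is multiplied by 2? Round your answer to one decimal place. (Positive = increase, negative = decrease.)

Point-source spreading: ΔL = −20·log₁₀(r₂/r₁).
ΔL = −20·log₁₀(2) = -6.02 dB.

-6.0 dB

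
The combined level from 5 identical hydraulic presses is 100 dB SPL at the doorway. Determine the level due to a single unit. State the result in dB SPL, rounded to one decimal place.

For N identical incoherent sources L_total = L₁ + 10·log₁₀ N, so L₁ = 100 − 10·log₁₀(5) = 100 − 6.990.

93.0 dB SPL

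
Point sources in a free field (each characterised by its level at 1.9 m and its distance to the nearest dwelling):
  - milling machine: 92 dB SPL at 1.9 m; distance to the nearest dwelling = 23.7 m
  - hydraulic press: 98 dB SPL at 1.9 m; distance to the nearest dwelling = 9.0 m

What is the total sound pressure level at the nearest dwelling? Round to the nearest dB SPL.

First find each source's level at the receiver (point-source: −20·log₁₀(r/r_ref)), then combine on an intensity basis.
milling machine: 92 − 20·log₁₀(23.7/1.9) = 92 − 21.92 = 70.08 dB SPL.
hydraulic press: 98 − 20·log₁₀(9.0/1.9) = 98 − 13.51 = 84.49 dB SPL.
Σ 10^(L/10) = 2.914e+08 → L_total = 10·log₁₀(2.914e+08) = 84.64 dB SPL.

85 dB SPL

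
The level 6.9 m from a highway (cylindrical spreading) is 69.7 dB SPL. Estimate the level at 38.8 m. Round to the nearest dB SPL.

Cylindrical spreading from a line source gives a 10·log₁₀(r₂/r₁) drop.
L₂ = 69.7 − 10·log₁₀(38.8/6.9) = 69.7 − 7.500 = 62.20 dB SPL.

62 dB SPL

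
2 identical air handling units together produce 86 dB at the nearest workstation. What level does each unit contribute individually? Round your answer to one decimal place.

For N identical incoherent sources L_total = L₁ + 10·log₁₀ N, so L₁ = 86 − 10·log₁₀(2) = 86 − 3.010.

83.0 dB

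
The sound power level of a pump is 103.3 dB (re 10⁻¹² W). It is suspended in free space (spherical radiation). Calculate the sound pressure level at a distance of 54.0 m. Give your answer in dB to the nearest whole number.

58 dB

Free-field spherical radiation: L_p = L_w − 10·log₁₀(4π·r²), r = 54.0 m.
4π·r² = 3.664e+04 m², 10·log₁₀ of that is 45.640 dB.
L_p = 103.3 − 45.640 = 57.66 dB.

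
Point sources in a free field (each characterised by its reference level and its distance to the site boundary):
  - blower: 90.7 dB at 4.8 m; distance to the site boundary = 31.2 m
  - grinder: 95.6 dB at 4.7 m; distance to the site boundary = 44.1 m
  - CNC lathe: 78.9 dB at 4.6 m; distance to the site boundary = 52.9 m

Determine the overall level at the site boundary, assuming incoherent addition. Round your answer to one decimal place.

Apply inverse-square spreading to bring every level to the receiver, then sum 10^(L/10).
blower: 90.7 − 20·log₁₀(31.2/4.8) = 90.7 − 16.26 = 74.44 dB.
grinder: 95.6 − 20·log₁₀(44.1/4.7) = 95.6 − 19.45 = 76.15 dB.
CNC lathe: 78.9 − 20·log₁₀(52.9/4.6) = 78.9 − 21.21 = 57.69 dB.
Σ 10^(L/10) = 6.964e+07 → L_total = 10·log₁₀(6.964e+07) = 78.43 dB.

78.4 dB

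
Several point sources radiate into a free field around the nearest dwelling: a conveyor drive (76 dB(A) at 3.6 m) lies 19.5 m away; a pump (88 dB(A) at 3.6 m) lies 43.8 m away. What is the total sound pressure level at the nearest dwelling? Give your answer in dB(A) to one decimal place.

Apply inverse-square spreading to bring every level to the receiver, then sum 10^(L/10).
conveyor drive: 76 − 20·log₁₀(19.5/3.6) = 76 − 14.67 = 61.33 dB(A).
pump: 88 − 20·log₁₀(43.8/3.6) = 88 − 21.70 = 66.30 dB(A).
Σ 10^(L/10) = 5.619e+06 → L_total = 10·log₁₀(5.619e+06) = 67.50 dB(A).

67.5 dB(A)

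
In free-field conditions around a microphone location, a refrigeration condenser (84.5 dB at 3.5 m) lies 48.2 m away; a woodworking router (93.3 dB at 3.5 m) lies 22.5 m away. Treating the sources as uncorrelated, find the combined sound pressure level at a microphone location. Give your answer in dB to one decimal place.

77.3 dB

Apply inverse-square spreading to bring every level to the receiver, then sum 10^(L/10).
refrigeration condenser: 84.5 − 20·log₁₀(48.2/3.5) = 84.5 − 22.78 = 61.72 dB.
woodworking router: 93.3 − 20·log₁₀(22.5/3.5) = 93.3 − 16.16 = 77.14 dB.
Σ 10^(L/10) = 5.322e+07 → L_total = 10·log₁₀(5.322e+07) = 77.26 dB.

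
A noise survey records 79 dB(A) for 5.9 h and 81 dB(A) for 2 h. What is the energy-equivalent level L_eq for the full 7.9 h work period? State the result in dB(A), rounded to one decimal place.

The energy average is taken in the linear domain: L_eq = 10·log₁₀[(Σ tᵢ·10^(Lᵢ/10))/T], T = 7.9 h.
Σ tᵢ·10^(Lᵢ/10) = 5.9·10^(79/10) + 2·10^(81/10) = 7.204e+08.
L_eq = 10·log₁₀(7.204e+08/7.9) = 79.60 dB(A).

79.6 dB(A)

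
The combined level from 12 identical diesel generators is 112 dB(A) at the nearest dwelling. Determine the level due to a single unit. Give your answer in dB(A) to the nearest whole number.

101 dB(A)

Dividing the total intensity by 12 lowers the level by 10·log₁₀ 12 = 10.792 dB: L₁ = 112 − 10.792.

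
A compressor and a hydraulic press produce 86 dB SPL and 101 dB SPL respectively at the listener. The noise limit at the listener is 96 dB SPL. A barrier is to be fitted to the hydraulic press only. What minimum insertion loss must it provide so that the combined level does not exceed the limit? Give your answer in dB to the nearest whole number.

The untreated sources together contribute 10^(86/10) = 3.981e+08, i.e. 86.00 dB SPL.
To meet 96 dB SPL overall, the treated hydraulic press may contribute at most 10^(96/10) − 3.981e+08 = 3.583e+09, i.e. 95.54 dB SPL.
So the hydraulic press must be reduced from 101 to 95.54 dB SPL: IL = 5.46 dB.

5 dB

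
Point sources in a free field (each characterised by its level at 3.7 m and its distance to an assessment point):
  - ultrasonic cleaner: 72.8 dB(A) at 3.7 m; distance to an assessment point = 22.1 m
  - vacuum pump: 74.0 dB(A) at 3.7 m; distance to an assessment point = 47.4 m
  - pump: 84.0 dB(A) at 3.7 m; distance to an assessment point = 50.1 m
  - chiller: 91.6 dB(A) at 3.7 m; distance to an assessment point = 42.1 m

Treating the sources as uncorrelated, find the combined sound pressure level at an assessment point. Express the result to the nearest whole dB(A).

71 dB(A)

Apply inverse-square spreading to bring every level to the receiver, then sum 10^(L/10).
ultrasonic cleaner: 72.8 − 20·log₁₀(22.1/3.7) = 72.8 − 15.52 = 57.28 dB(A).
vacuum pump: 74.0 − 20·log₁₀(47.4/3.7) = 74.0 − 22.15 = 51.85 dB(A).
pump: 84.0 − 20·log₁₀(50.1/3.7) = 84.0 − 22.63 = 61.37 dB(A).
chiller: 91.6 − 20·log₁₀(42.1/3.7) = 91.6 − 21.12 = 70.48 dB(A).
Σ 10^(L/10) = 1.322e+07 → L_total = 10·log₁₀(1.322e+07) = 71.21 dB(A).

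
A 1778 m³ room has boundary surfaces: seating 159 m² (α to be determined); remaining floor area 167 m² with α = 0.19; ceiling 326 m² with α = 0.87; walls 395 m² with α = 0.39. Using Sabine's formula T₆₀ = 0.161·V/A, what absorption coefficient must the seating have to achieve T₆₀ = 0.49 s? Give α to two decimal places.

0.72

From T₆₀ = 0.161·V/A, the target T₆₀ = 0.49 s needs A = 0.161·1778/0.49 = 584.20 m².
Absorption from the other surfaces = 167·0.19 + 326·0.87 + 395·0.39 = 469.40 m², so the seating must supply 114.80 m² over 159 m².
α = 114.80/159 = 0.722.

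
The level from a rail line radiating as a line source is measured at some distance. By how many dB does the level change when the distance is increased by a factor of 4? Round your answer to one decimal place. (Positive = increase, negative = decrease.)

-6.0 dB

A line source loses 3 dB per doubling of distance; generally ΔL = −10·log₁₀(r₂/r₁).
ΔL = −10·log₁₀(4) = -6.02 dB.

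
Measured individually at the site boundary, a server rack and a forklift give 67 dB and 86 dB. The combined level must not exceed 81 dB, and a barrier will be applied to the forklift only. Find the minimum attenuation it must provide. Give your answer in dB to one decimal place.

The untreated sources together contribute 10^(67/10) = 5.012e+06, i.e. 67.00 dB.
The limit corresponds to 10^(81/10) = 1.259e+08; subtracting the fixed part leaves 1.209e+08 for the forklift, i.e. 80.82 dB.
So the forklift must be reduced from 86 to 80.82 dB: IL = 5.18 dB.

5.2 dB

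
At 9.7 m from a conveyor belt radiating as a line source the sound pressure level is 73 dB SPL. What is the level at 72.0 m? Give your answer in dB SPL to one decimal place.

Cylindrical spreading from a line source gives a 10·log₁₀(r₂/r₁) drop.
L₂ = 73 − 10·log₁₀(72.0/9.7) = 73 − 8.706 = 64.29 dB SPL.

64.3 dB SPL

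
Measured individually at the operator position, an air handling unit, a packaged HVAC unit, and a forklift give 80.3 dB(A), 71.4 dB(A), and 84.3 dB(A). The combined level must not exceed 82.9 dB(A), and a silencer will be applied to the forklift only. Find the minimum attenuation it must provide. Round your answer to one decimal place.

5.6 dB

Fixed contribution from the other sources: Σ 10^(L/10) = 10^(80.3/10) + 10^(71.4/10) = 1.210e+08 (80.83 dB(A)).
To meet 82.9 dB(A) overall, the treated forklift may contribute at most 10^(82.9/10) − 1.210e+08 = 7.403e+07, i.e. 78.69 dB(A).
So the forklift must be reduced from 84.3 to 78.69 dB(A): IL = 5.61 dB.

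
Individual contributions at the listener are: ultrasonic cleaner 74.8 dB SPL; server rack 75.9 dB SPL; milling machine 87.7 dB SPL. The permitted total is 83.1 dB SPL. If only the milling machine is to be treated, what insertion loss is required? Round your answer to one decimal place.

6.4 dB

Fixed contribution from the other sources: Σ 10^(L/10) = 10^(74.8/10) + 10^(75.9/10) = 6.910e+07 (78.40 dB SPL).
The limit corresponds to 10^(83.1/10) = 2.042e+08; subtracting the fixed part leaves 1.351e+08 for the milling machine, i.e. 81.31 dB SPL.
So the milling machine must be reduced from 87.7 to 81.31 dB SPL: IL = 6.39 dB.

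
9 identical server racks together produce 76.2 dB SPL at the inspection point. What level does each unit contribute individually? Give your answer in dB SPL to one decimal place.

66.7 dB SPL

Dividing the total intensity by 9 lowers the level by 10·log₁₀ 9 = 9.542 dB: L₁ = 76.2 − 9.542.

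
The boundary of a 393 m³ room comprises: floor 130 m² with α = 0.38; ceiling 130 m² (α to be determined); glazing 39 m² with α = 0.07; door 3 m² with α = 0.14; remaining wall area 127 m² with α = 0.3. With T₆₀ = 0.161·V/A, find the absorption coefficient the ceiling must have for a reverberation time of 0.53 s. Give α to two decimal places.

0.22

Required total absorption A = 0.161·393/0.53 = 119.38 m².
Absorption from the other surfaces = 130·0.38 + 39·0.07 + 3·0.14 + 127·0.3 = 90.65 m², so the ceiling must supply 28.73 m² over 130 m².
α = 28.73/130 = 0.221.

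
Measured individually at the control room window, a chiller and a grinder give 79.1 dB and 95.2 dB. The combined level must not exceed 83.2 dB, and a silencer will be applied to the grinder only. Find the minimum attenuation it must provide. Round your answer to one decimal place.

Fixed contribution from the other source: Σ 10^(L/10) = 10^(79.1/10) = 8.128e+07 (79.10 dB).
The limit corresponds to 10^(83.2/10) = 2.089e+08; subtracting the fixed part leaves 1.276e+08 for the grinder, i.e. 81.06 dB.
So the grinder must be reduced from 95.2 to 81.06 dB: IL = 14.14 dB.

14.1 dB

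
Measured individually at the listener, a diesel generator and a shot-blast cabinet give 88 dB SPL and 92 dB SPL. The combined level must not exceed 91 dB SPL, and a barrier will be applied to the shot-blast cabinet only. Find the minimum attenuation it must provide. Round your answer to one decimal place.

Fixed contribution from the other source: Σ 10^(L/10) = 10^(88/10) = 6.310e+08 (88.00 dB SPL).
The limit corresponds to 10^(91/10) = 1.259e+09; subtracting the fixed part leaves 6.280e+08 for the shot-blast cabinet, i.e. 87.98 dB SPL.
Required insertion loss = 92 − 87.98 = 4.02 dB.

4.0 dB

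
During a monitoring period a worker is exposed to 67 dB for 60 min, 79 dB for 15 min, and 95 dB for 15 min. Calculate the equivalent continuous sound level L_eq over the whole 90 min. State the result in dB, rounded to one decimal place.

L_eq = 10·log₁₀[(1/T)·Σ tᵢ·10^(Lᵢ/10)] with T = 90 min.
Σ tᵢ·10^(Lᵢ/10) = 60·10^(67/10) + 15·10^(79/10) + 15·10^(95/10) = 4.893e+10.
L_eq = 10·log₁₀(4.893e+10/90) = 87.35 dB.

87.4 dB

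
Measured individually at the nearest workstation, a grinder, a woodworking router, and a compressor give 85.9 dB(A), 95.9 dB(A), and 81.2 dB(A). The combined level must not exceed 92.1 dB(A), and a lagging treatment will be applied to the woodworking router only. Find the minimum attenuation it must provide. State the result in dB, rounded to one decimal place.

5.5 dB

Fixed contribution from the other sources: Σ 10^(L/10) = 10^(85.9/10) + 10^(81.2/10) = 5.209e+08 (87.17 dB(A)).
To meet 92.1 dB(A) overall, the treated woodworking router may contribute at most 10^(92.1/10) − 5.209e+08 = 1.101e+09, i.e. 90.42 dB(A).
Required insertion loss = 95.9 − 90.42 = 5.48 dB.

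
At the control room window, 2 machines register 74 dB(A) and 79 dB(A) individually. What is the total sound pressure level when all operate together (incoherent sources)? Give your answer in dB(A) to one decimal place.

80.2 dB(A)

Incoherent sources combine by intensity addition: L_total = 10·log₁₀(Σ 10^(L_i/10)).
Σ 10^(L/10) = 10^(74/10) + 10^(79/10) = 1.046e+08.
L_total = 10·log₁₀(1.046e+08) = 80.19 dB(A).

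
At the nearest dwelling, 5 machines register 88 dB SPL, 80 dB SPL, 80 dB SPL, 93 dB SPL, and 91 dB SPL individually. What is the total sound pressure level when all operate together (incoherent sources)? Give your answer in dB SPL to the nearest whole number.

For uncorrelated sources the intensities add, so convert each level to linear form, sum, and take 10·log₁₀ of the total.
Σ 10^(L/10) = 10^(88/10) + 10^(80/10) + 10^(80/10) + 10^(93/10) + 10^(91/10) = 4.085e+09.
L_total = 10·log₁₀(4.085e+09) = 96.11 dB SPL.

96 dB SPL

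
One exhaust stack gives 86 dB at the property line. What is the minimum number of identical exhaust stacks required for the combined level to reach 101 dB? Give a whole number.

The shortfall is 101 − 86 = 15.0 dB, and N units add 10·log₁₀ N, so need 10·log₁₀ N ≥ 15.0.
N ≥ 10^(15.0/10) = 31.623, so N = 32.

32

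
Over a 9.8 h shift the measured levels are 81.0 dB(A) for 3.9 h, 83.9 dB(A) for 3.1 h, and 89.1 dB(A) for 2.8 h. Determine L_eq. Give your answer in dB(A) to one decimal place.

The energy average is taken in the linear domain: L_eq = 10·log₁₀[(Σ tᵢ·10^(Lᵢ/10))/T], T = 9.8 h.
Σ tᵢ·10^(Lᵢ/10) = 3.9·10^(81.0/10) + 3.1·10^(83.9/10) + 2.8·10^(89.1/10) = 3.528e+09.
L_eq = 10·log₁₀(3.528e+09/9.8) = 85.56 dB(A).

85.6 dB(A)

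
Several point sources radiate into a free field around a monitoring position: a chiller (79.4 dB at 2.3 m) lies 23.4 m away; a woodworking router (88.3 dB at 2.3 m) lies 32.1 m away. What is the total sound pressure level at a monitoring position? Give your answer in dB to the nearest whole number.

Propagate each source to the receiver with L = L_ref − 20·log₁₀(r/r_ref), then add intensities.
chiller: 79.4 − 20·log₁₀(23.4/2.3) = 79.4 − 20.15 = 59.25 dB.
woodworking router: 88.3 − 20·log₁₀(32.1/2.3) = 88.3 − 22.90 = 65.40 dB.
Σ 10^(L/10) = 4.312e+06 → L_total = 10·log₁₀(4.312e+06) = 66.35 dB.

66 dB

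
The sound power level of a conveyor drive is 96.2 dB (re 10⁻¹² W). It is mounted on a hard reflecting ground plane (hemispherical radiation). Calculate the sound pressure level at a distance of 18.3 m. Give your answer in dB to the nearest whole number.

L_p = L_w − 10·log₁₀(2π·r²) with r = 18.3 m.
2π·r² = 2104 m², 10·log₁₀ of that is 33.231 dB.
L_p = 96.2 − 33.231 = 62.97 dB.

63 dB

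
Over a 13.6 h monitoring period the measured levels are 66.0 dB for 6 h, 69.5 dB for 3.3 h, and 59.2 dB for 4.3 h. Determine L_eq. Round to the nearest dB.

66 dB

L_eq = 10·log₁₀[(1/T)·Σ tᵢ·10^(Lᵢ/10)] with T = 13.6 h.
Σ tᵢ·10^(Lᵢ/10) = 6·10^(66.0/10) + 3.3·10^(69.5/10) + 4.3·10^(59.2/10) = 5.687e+07.
L_eq = 10·log₁₀(5.687e+07/13.6) = 66.21 dB.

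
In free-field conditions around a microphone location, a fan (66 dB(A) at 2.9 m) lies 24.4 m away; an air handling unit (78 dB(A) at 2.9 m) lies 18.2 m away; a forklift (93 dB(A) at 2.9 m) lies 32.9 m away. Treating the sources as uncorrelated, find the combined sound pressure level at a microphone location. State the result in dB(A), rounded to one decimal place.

72.3 dB(A)

Propagate each source to the receiver with L = L_ref − 20·log₁₀(r/r_ref), then add intensities.
fan: 66 − 20·log₁₀(24.4/2.9) = 66 − 18.50 = 47.50 dB(A).
air handling unit: 78 − 20·log₁₀(18.2/2.9) = 78 − 15.95 = 62.05 dB(A).
forklift: 93 − 20·log₁₀(32.9/2.9) = 93 − 21.10 = 71.90 dB(A).
Σ 10^(L/10) = 1.716e+07 → L_total = 10·log₁₀(1.716e+07) = 72.35 dB(A).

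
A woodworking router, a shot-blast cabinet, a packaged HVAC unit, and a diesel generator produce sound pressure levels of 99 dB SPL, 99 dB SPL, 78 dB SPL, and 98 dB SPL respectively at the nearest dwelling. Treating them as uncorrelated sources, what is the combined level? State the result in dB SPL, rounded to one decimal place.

103.5 dB SPL

Incoherent sources combine by intensity addition: L_total = 10·log₁₀(Σ 10^(L_i/10)).
Σ 10^(L/10) = 10^(99/10) + 10^(99/10) + 10^(78/10) + 10^(98/10) = 2.226e+10.
L_total = 10·log₁₀(2.226e+10) = 103.48 dB SPL.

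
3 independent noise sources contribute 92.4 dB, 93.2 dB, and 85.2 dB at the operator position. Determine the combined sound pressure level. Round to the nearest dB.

Incoherent sources combine by intensity addition: L_total = 10·log₁₀(Σ 10^(L_i/10)).
Σ 10^(L/10) = 10^(92.4/10) + 10^(93.2/10) + 10^(85.2/10) = 4.158e+09.
L_total = 10·log₁₀(4.158e+09) = 96.19 dB.

96 dB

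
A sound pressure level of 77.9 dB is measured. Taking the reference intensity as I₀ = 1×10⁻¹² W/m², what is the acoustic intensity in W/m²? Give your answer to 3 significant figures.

L = 10·log₁₀(I/I₀) ⇒ I = I₀·10^(L/10) = 10⁻¹² × 10^7.79.

6.17e-05 W/m²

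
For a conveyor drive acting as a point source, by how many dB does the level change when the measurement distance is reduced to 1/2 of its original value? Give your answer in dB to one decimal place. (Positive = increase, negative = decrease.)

+6.0 dB

With spherical spreading the level changes by −20·log₁₀(r₂/r₁).
ΔL = −20·log₁₀(0.5) = +6.02 dB.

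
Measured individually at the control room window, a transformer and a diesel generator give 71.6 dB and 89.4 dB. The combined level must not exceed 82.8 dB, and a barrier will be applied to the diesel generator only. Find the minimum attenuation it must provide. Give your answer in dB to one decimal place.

6.9 dB

The untreated sources together contribute 10^(71.6/10) = 1.445e+07, i.e. 71.60 dB.
The limit corresponds to 10^(82.8/10) = 1.905e+08; subtracting the fixed part leaves 1.761e+08 for the diesel generator, i.e. 82.46 dB.
So the diesel generator must be reduced from 89.4 to 82.46 dB: IL = 6.94 dB.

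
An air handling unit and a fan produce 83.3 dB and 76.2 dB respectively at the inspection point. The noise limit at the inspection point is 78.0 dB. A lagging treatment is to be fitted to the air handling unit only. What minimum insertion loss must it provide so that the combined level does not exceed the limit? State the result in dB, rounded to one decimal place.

The untreated sources together contribute 10^(76.2/10) = 4.169e+07, i.e. 76.20 dB.
The limit corresponds to 10^(78.0/10) = 6.310e+07; subtracting the fixed part leaves 2.141e+07 for the air handling unit, i.e. 73.31 dB.
So the air handling unit must be reduced from 83.3 to 73.31 dB: IL = 9.99 dB.

10.0 dB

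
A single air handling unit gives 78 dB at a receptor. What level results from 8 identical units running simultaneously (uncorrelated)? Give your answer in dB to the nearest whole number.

N identical incoherent sources raise the level by 10·log₁₀ N.
L_total = 78 + 10·log₁₀(8) = 78 + 9.031 = 87.03 dB.

87 dB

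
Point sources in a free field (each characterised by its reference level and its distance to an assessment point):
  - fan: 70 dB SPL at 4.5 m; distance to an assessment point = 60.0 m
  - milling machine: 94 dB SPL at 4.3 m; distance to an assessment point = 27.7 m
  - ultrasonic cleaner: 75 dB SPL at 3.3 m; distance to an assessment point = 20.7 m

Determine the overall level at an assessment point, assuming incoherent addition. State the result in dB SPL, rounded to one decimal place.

77.9 dB SPL

First find each source's level at the receiver (point-source: −20·log₁₀(r/r_ref)), then combine on an intensity basis.
fan: 70 − 20·log₁₀(60.0/4.5) = 70 − 22.50 = 47.50 dB SPL.
milling machine: 94 − 20·log₁₀(27.7/4.3) = 94 − 16.18 = 77.82 dB SPL.
ultrasonic cleaner: 75 − 20·log₁₀(20.7/3.3) = 75 − 15.95 = 59.05 dB SPL.
Σ 10^(L/10) = 6.139e+07 → L_total = 10·log₁₀(6.139e+07) = 77.88 dB SPL.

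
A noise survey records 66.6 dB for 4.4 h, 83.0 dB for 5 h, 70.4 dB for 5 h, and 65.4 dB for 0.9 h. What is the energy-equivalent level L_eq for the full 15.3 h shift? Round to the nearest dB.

Weight each interval's intensity by its duration and average over T = 15.3 h:
Σ tᵢ·10^(Lᵢ/10) = 4.4·10^(66.6/10) + 5·10^(83.0/10) + 5·10^(70.4/10) + 0.9·10^(65.4/10) = 1.076e+09.
L_eq = 10·log₁₀(1.076e+09/15.3) = 78.47 dB.

78 dB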